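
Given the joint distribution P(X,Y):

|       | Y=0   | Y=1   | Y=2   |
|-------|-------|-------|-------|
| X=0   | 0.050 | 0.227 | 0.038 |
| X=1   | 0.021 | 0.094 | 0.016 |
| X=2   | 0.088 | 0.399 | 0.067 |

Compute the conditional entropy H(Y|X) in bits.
1.1317 bits

H(Y|X) = H(X,Y) - H(X)

H(X,Y) = -Σ_{x,y} P(x,y) log₂ P(x,y). Per-cell terms -P(x,y)·log₂P(x,y):
  X=0: 0.21610, 0.48561, 0.17928
  X=1: 0.11704, 0.32065, 0.09545
  X=2: 0.30856, 0.52889, 0.26128
Sum of the 9 terms: H(X,Y) = 2.51286 bits

Marginal of X (row sums):
  P(X=0) = 0.050 + 0.227 + 0.038 = 0.315
  P(X=1) = 0.021 + 0.094 + 0.016 = 0.131
  P(X=2) = 0.088 + 0.399 + 0.067 = 0.554
H(X) = -[0.315·log₂(0.315) + 0.131·log₂(0.131) + 0.554·log₂(0.554)]
  = 0.52497 + 0.38414 + 0.47203 = 1.38114 bits

H(Y|X) = H(X,Y) - H(X) = 2.51286 - 1.38114 = 1.1317 bits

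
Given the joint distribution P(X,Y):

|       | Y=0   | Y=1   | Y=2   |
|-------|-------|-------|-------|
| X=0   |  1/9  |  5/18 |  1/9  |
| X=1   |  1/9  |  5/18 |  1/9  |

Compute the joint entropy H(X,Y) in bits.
2.4355 bits

H(X,Y) = -Σ_{x,y} P(x,y) log₂ P(x,y). Per-cell terms -P(x,y)·log₂P(x,y):
  X=0: 0.35221, 0.51333, 0.35221
  X=1: 0.35221, 0.51333, 0.35221
Sum of the 6 terms: H(X,Y) = 2.4355 bits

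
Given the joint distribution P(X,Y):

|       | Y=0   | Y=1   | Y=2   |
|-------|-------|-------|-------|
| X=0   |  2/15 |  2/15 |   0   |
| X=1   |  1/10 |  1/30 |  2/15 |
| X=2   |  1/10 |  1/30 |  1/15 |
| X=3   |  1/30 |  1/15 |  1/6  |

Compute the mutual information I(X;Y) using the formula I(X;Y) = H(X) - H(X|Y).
0.2903 bits

I(X;Y) = H(X) - H(X|Y)

Marginal of X (row sums):
  P(X=0) = 2/15 + 2/15 + 0 = 4/15
  P(X=1) = 1/10 + 1/30 + 2/15 = 4/15
  P(X=2) = 1/10 + 1/30 + 1/15 = 1/5
  P(X=3) = 1/30 + 1/15 + 1/6 = 4/15
H(X) = -[(4/15)·log₂(4/15) + (4/15)·log₂(4/15) + (1/5)·log₂(1/5) + (4/15)·log₂(4/15)]
  = 0.5085 + 0.5085 + 0.4644 + 0.5085 = 1.9899 bits

Marginal of Y (column sums):
  P(Y=0) = 2/15 + 1/10 + 1/10 + 1/30 = 11/30
  P(Y=1) = 2/15 + 1/30 + 1/30 + 1/15 = 4/15
  P(Y=2) = 0 + 2/15 + 1/15 + 1/6 = 11/30
H(X|Y) = Σ_y P(y)·H(X|Y=y):
  Y=0: P(Y=0) = 11/30, P(X|Y=0) = (4/11, 3/11, 3/11, 1/11) → H(X|Y=0) = 1.8676
  Y=1: P(Y=1) = 4/15, P(X|Y=1) = (1/2, 1/8, 1/8, 1/4) → H(X|Y=1) = 1.7500
  Y=2: P(Y=2) = 11/30, P(X|Y=2) = (0, 4/11, 2/11, 5/11) → H(X|Y=2) = 1.4949
H(X|Y) = (11/30)·1.8676 + (4/15)·1.7500 + (11/30)·1.4949 = 1.6996 bits

I(X;Y) = H(X) - H(X|Y) = 1.9899 - 1.6996 = 0.2903 bits

Cross-check via I(X;Y) = H(X) + H(Y) - H(X,Y): computing H(Y) from the column sums and H(X,Y) from the 12 cells in the same way gives H(Y) = 1.5700 bits and H(X,Y) = 3.2696 bits, so
I(X;Y) = 1.9899 + 1.5700 - 3.2696 = 0.2903 bits ✓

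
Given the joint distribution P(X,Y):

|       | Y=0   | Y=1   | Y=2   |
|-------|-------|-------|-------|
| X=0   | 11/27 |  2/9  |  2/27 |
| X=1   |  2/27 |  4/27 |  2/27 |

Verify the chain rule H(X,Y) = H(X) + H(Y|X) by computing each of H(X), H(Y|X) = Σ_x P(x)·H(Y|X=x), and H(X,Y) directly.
H(X) = 0.8767 bits, H(Y|X) = 1.3758 bits, H(X,Y) = 2.2525 bits

Marginal of X (row sums):
  P(X=0) = 11/27 + 2/9 + 2/27 = 19/27
  P(X=1) = 2/27 + 4/27 + 2/27 = 8/27
H(X) = -[(19/27)·log₂(19/27) + (8/27)·log₂(8/27)]
  = 0.35675 + 0.51997 = 0.8767 bits

H(Y|X) = Σ_x P(x)·H(Y|X=x):
  X=0: P(X=0) = 19/27, P(Y|X=0) = (11/19, 6/19, 2/19) → H(Y|X=0) = 1.32353
  X=1: P(X=1) = 8/27, P(Y|X=1) = (1/4, 1/2, 1/4) → H(Y|X=1) = 1.50000
H(Y|X) = (19/27)·1.32353 + (8/27)·1.50000 = 1.3758 bits

H(X,Y) = -Σ_{x,y} P(x,y) log₂ P(x,y). Per-cell terms -P(x,y)·log₂P(x,y):
  X=0: 0.52778, 0.48221, 0.27814
  X=1: 0.27814, 0.40813, 0.27814
Sum of the 6 terms: H(X,Y) = 2.2525 bits

Chain rule check:
  H(X) + H(Y|X) = 0.8767 + 1.3758 = 2.2525 bits
  H(X,Y) = 2.2525 bits
✓ Chain rule verified.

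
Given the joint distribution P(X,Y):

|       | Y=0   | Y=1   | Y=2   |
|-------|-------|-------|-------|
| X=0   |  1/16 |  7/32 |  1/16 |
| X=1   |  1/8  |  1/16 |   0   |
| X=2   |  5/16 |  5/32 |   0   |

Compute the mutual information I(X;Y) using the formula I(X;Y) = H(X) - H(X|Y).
0.2191 bits

I(X;Y) = H(X) - H(X|Y)

Marginal of X (row sums):
  P(X=0) = 1/16 + 7/32 + 1/16 = 11/32
  P(X=1) = 1/8 + 1/16 + 0 = 3/16
  P(X=2) = 5/16 + 5/32 + 0 = 15/32
H(X) = -[(11/32)·log₂(11/32) + (3/16)·log₂(3/16) + (15/32)·log₂(15/32)]
  = 0.5296 + 0.4528 + 0.5124 = 1.4948 bits

Marginal of Y (column sums):
  P(Y=0) = 1/16 + 1/8 + 5/16 = 1/2
  P(Y=1) = 7/32 + 1/16 + 5/32 = 7/16
  P(Y=2) = 1/16 + 0 + 0 = 1/16
H(X|Y) = Σ_y P(y)·H(X|Y=y):
  Y=0: P(Y=0) = 1/2, P(X|Y=0) = (1/8, 1/4, 5/8) → H(X|Y=0) = 1.2988
  Y=1: P(Y=1) = 7/16, P(X|Y=1) = (1/2, 1/7, 5/14) → H(X|Y=1) = 1.4316
  Y=2: P(Y=2) = 1/16, P(X|Y=2) = (1, 0, 0) → H(X|Y=2) = 0.0000
H(X|Y) = (1/2)·1.2988 + (7/16)·1.4316 + (1/16)·0.0000 = 1.2757 bits

I(X;Y) = H(X) - H(X|Y) = 1.4948 - 1.2757 = 0.2191 bits

Cross-check via I(X;Y) = H(X) + H(Y) - H(X,Y): computing H(Y) from the column sums and H(X,Y) from the 9 cells in the same way gives H(Y) = 1.2718 bits and H(X,Y) = 2.5475 bits, so
I(X;Y) = 1.4948 + 1.2718 - 2.5475 = 0.2191 bits ✓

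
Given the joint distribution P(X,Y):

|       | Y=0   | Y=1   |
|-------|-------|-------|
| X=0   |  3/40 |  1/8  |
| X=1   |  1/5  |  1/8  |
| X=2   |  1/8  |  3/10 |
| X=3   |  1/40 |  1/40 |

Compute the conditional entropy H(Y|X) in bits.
0.9247 bits

H(Y|X) = H(X,Y) - H(X)

H(X,Y) = -Σ_{x,y} P(x,y) log₂ P(x,y). Per-cell terms -P(x,y)·log₂P(x,y):
  X=0: 0.2803, 0.3750
  X=1: 0.4644, 0.3750
  X=2: 0.3750, 0.5211
  X=3: 0.1330, 0.1330
Sum of the 8 terms: H(X,Y) = 2.6568 bits

Marginal of X (row sums):
  P(X=0) = 3/40 + 1/8 = 1/5
  P(X=1) = 1/5 + 1/8 = 13/40
  P(X=2) = 1/8 + 3/10 = 17/40
  P(X=3) = 1/40 + 1/40 = 1/20
H(X) = -[(1/5)·log₂(1/5) + (13/40)·log₂(13/40) + (17/40)·log₂(17/40) + (1/20)·log₂(1/20)]
  = 0.4644 + 0.5270 + 0.5246 + 0.2161 = 1.7321 bits

H(Y|X) = H(X,Y) - H(X) = 2.6568 - 1.7321 = 0.9247 bits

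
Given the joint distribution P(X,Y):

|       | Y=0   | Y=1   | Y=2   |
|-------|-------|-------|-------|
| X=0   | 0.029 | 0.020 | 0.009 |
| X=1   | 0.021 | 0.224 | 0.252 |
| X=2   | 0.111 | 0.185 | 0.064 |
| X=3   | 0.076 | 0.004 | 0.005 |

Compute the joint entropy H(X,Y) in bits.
2.8326 bits

H(X,Y) = -Σ_{x,y} P(x,y) log₂ P(x,y). Per-cell terms -P(x,y)·log₂P(x,y):
  X=0: 0.14813, 0.11288, 0.06116
  X=1: 0.11704, 0.48349, 0.50110
  X=2: 0.35202, 0.45036, 0.25381
  X=3: 0.28256, 0.03186, 0.03822
Sum of the 12 terms: H(X,Y) = 2.8326 bits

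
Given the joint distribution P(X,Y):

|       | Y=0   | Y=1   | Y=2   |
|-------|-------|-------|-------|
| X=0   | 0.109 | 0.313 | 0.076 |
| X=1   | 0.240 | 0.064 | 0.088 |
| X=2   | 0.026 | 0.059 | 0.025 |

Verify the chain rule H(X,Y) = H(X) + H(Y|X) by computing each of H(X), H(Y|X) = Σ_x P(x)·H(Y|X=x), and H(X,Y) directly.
H(X) = 1.3808 bits, H(Y|X) = 1.3422 bits, H(X,Y) = 2.7230 bits

Marginal of X (row sums):
  P(X=0) = 0.109 + 0.313 + 0.076 = 0.498
  P(X=1) = 0.240 + 0.064 + 0.088 = 0.392
  P(X=2) = 0.026 + 0.059 + 0.025 = 0.110
H(X) = -[0.498·log₂(0.498) + 0.392·log₂(0.392) + 0.110·log₂(0.110)]
  = 0.50088 + 0.52962 + 0.35029 = 1.3808 bits

H(Y|X) = Σ_x P(x)·H(Y|X=x):
  X=0: P(X=0) = 0.498, P(Y|X=0) = (109/498, 313/498, 38/249) → H(Y|X=0) = 1.31472
  X=1: P(X=1) = 0.392, P(Y|X=1) = (30/49, 8/49, 11/49) → H(Y|X=1) = 1.34409
  X=2: P(X=2) = 0.110, P(Y|X=2) = (13/55, 59/110, 5/22) → H(Y|X=2) = 1.45969
H(Y|X) = 0.498·1.31472 + 0.392·1.34409 + 0.110·1.45969 = 1.3422 bits

H(X,Y) = -Σ_{x,y} P(x,y) log₂ P(x,y). Per-cell terms -P(x,y)·log₂P(x,y):
  X=0: 0.34854, 0.52451, 0.28256
  X=1: 0.49413, 0.25381, 0.30856
  X=2: 0.13690, 0.24091, 0.13305
Sum of the 9 terms: H(X,Y) = 2.7230 bits

Chain rule check:
  H(X) + H(Y|X) = 1.3808 + 1.3422 = 2.7230 bits
  H(X,Y) = 2.7230 bits
✓ Chain rule verified.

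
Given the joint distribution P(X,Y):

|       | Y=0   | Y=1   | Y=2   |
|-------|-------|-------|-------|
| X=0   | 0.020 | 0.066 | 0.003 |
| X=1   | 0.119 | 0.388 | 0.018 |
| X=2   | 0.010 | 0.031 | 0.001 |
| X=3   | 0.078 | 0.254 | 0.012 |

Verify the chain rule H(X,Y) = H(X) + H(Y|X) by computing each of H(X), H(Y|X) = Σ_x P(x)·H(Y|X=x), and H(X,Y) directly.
H(X) = 1.5203 bits, H(Y|X) = 0.9738 bits, H(X,Y) = 2.4941 bits

Marginal of X (row sums):
  P(X=0) = 0.020 + 0.066 + 0.003 = 0.089
  P(X=1) = 0.119 + 0.388 + 0.018 = 0.525
  P(X=2) = 0.010 + 0.031 + 0.001 = 0.042
  P(X=3) = 0.078 + 0.254 + 0.012 = 0.344
H(X) = -[0.089·log₂(0.089) + 0.525·log₂(0.525) + 0.042·log₂(0.042) + 0.344·log₂(0.344)]
  = 0.310615 + 0.488046 + 0.192086 + 0.529595 = 1.5203 bits

H(Y|X) = Σ_x P(x)·H(Y|X=x):
  X=0: P(X=0) = 0.089, P(Y|X=0) = (20/89, 66/89, 3/89) → H(Y|X=0) = 0.968728
  X=1: P(X=1) = 0.525, P(Y|X=1) = (17/75, 388/525, 6/175) → H(Y|X=1) = 0.974634
  X=2: P(X=2) = 0.042, P(Y|X=2) = (5/21, 31/42, 1/42) → H(Y|X=2) = 0.944713
  X=3: P(X=3) = 0.344, P(Y|X=3) = (39/172, 127/172, 3/86) → H(Y|X=3) = 0.977408
H(Y|X) = 0.089·0.968728 + 0.525·0.974634 + 0.042·0.944713 + 0.344·0.977408 = 0.9738 bits

H(X,Y) = -Σ_{x,y} P(x,y) log₂ P(x,y). Per-cell terms -P(x,y)·log₂P(x,y):
  X=0: 0.112877, 0.258812, 0.025142
  X=1: 0.365445, 0.529958, 0.104325
  X=2: 0.066439, 0.155359, 0.009966
  X=3: 0.287070, 0.502183, 0.076570
Sum of the 12 terms: H(X,Y) = 2.4941 bits

Chain rule check:
  H(X) + H(Y|X) = 1.5203 + 0.9738 = 2.4941 bits
  H(X,Y) = 2.4941 bits
✓ Chain rule verified.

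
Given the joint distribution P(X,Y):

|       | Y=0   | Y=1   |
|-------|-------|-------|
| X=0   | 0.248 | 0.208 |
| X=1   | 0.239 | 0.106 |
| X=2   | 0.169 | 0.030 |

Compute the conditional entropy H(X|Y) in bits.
1.4634 bits

H(X|Y) = H(X,Y) - H(Y)

H(X,Y) = -Σ_{x,y} P(x,y) log₂ P(x,y). Per-cell terms -P(x,y)·log₂P(x,y):
  X=0: 0.49887, 0.47119
  X=1: 0.49352, 0.34321
  X=2: 0.43347, 0.15177
Sum of the 6 terms: H(X,Y) = 2.3920 bits

Marginal of Y (column sums):
  P(Y=0) = 0.248 + 0.239 + 0.169 = 0.656
  P(Y=1) = 0.208 + 0.106 + 0.030 = 0.344
H(Y) = -[0.656·log₂(0.656) + 0.344·log₂(0.344)]
  = 0.39900 + 0.52959 = 0.9286 bits

H(X|Y) = H(X,Y) - H(Y) = 2.3920 - 0.9286 = 1.4634 bits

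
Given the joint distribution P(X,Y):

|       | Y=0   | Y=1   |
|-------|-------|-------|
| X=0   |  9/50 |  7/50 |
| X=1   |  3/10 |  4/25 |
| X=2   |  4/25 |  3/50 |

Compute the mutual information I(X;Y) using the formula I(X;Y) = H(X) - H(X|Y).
0.0116 bits

I(X;Y) = H(X) - H(X|Y)

Marginal of X (row sums):
  P(X=0) = 9/50 + 7/50 = 8/25
  P(X=1) = 3/10 + 4/25 = 23/50
  P(X=2) = 4/25 + 3/50 = 11/50
H(X) = -[(8/25)·log₂(8/25) + (23/50)·log₂(23/50) + (11/50)·log₂(11/50)]
  = 0.5260340 + 0.5153353 + 0.4805734 = 1.521943 bits

Marginal of Y (column sums):
  P(Y=0) = 9/50 + 3/10 + 4/25 = 16/25
  P(Y=1) = 7/50 + 4/25 + 3/50 = 9/25
H(X|Y) = Σ_y P(y)·H(X|Y=y):
  Y=0: P(Y=0) = 16/25, P(X|Y=0) = (9/32, 15/32, 1/4) → H(X|Y=0) = 1.5271036
  Y=1: P(Y=1) = 9/25, P(X|Y=1) = (7/18, 4/9, 1/6) → H(X|Y=1) = 1.4806821
H(X|Y) = (16/25)·1.5271036 + (9/25)·1.4806821 = 1.510392 bits

I(X;Y) = H(X) - H(X|Y) = 1.521943 - 1.510392 = 0.0116 bits

Cross-check via I(X;Y) = H(X) + H(Y) - H(X,Y): computing H(Y) from the column sums and H(X,Y) from the 6 cells in the same way gives H(Y) = 0.942683 bits and H(X,Y) = 2.453075 bits, so
I(X;Y) = 1.521943 + 0.942683 - 2.453075 = 0.0116 bits ✓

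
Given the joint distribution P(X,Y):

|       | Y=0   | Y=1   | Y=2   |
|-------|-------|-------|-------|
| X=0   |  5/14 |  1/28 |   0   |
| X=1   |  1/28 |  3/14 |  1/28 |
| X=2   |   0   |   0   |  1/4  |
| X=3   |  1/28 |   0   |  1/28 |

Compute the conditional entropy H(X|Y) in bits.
0.8150 bits

H(X|Y) = H(X,Y) - H(Y)

H(X,Y) = -Σ_{x,y} P(x,y) log₂ P(x,y). Per-cell terms -P(x,y)·log₂P(x,y):
  X=0: 0.5305, 0.1717, 0.0000
  X=1: 0.1717, 0.4762, 0.1717
  X=2: 0.0000, 0.0000, 0.5000
  X=3: 0.1717, 0.0000, 0.1717
  (cells with P = 0 contribute 0)
Sum of the 12 terms: H(X,Y) = 2.3652 bits

Marginal of Y (column sums):
  P(Y=0) = 5/14 + 1/28 + 0 + 1/28 = 3/7
  P(Y=1) = 1/28 + 3/14 + 0 + 0 = 1/4
  P(Y=2) = 0 + 1/28 + 1/4 + 1/28 = 9/28
H(Y) = -[(3/7)·log₂(3/7) + (1/4)·log₂(1/4) + (9/28)·log₂(9/28)]
  = 0.5239 + 0.5000 + 0.5263 = 1.5502 bits

H(X|Y) = H(X,Y) - H(Y) = 2.3652 - 1.5502 = 0.8150 bits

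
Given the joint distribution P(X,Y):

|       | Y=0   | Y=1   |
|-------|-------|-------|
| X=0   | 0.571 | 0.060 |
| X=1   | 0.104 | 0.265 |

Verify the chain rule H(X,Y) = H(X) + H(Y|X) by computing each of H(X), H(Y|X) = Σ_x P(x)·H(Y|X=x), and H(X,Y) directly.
H(X) = 0.9499 bits, H(Y|X) = 0.6026 bits, H(X,Y) = 1.5525 bits

Marginal of X (row sums):
  P(X=0) = 0.571 + 0.060 = 0.631
  P(X=1) = 0.104 + 0.265 = 0.369
H(X) = -[0.631·log₂(0.631) + 0.369·log₂(0.369)]
  = 0.41917 + 0.53074 = 0.9499 bits

H(Y|X) = Σ_x P(x)·H(Y|X=x):
  X=0: P(X=0) = 0.631, P(Y|X=0) = (571/631, 60/631) → H(Y|X=0) = 0.45323
  X=1: P(X=1) = 0.369, P(Y|X=1) = (104/369, 265/369) → H(Y|X=1) = 0.85795
H(Y|X) = 0.631·0.45323 + 0.369·0.85795 = 0.6026 bits

H(X,Y) = -Σ_{x,y} P(x,y) log₂ P(x,y). Per-cell terms -P(x,y)·log₂P(x,y):
  X=0: 0.46162, 0.24353
  X=1: 0.33960, 0.50772
Sum of the 4 terms: H(X,Y) = 1.5525 bits

Chain rule check:
  H(X) + H(Y|X) = 0.9499 + 0.6026 = 1.5525 bits
  H(X,Y) = 1.5525 bits
✓ Chain rule verified.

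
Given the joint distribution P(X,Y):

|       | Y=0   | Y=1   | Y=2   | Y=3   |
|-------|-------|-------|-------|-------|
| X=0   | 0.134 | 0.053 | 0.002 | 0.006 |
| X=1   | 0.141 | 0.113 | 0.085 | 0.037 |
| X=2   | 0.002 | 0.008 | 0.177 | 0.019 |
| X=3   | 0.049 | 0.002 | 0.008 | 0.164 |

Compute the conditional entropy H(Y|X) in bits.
1.3039 bits

H(Y|X) = H(X,Y) - H(X)

H(X,Y) = -Σ_{x,y} P(x,y) log₂ P(x,y). Per-cell terms -P(x,y)·log₂P(x,y):
  X=0: 0.3886, 0.2246, 0.0179, 0.0443
  X=1: 0.3985, 0.3555, 0.3023, 0.1760
  X=2: 0.0179, 0.0557, 0.4422, 0.1086
  X=3: 0.2132, 0.0179, 0.0557, 0.4278
Sum of the 16 terms: H(X,Y) = 3.2467 bits

Marginal of X (row sums):
  P(X=0) = 0.134 + 0.053 + 0.002 + 0.006 = 0.195
  P(X=1) = 0.141 + 0.113 + 0.085 + 0.037 = 0.376
  P(X=2) = 0.002 + 0.008 + 0.177 + 0.019 = 0.206
  P(X=3) = 0.049 + 0.002 + 0.008 + 0.164 = 0.223
H(X) = -[0.195·log₂(0.195) + 0.376·log₂(0.376) + 0.206·log₂(0.206) + 0.223·log₂(0.223)]
  = 0.4599 + 0.5306 + 0.4695 + 0.4828 = 1.9428 bits

H(Y|X) = H(X,Y) - H(X) = 3.2467 - 1.9428 = 1.3039 bits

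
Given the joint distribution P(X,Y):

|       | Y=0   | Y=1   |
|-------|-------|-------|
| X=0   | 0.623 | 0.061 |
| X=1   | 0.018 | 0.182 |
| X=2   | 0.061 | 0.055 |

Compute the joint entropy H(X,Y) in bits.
1.6994 bits

H(X,Y) = -Σ_{x,y} P(x,y) log₂ P(x,y). Per-cell terms -P(x,y)·log₂P(x,y):
  X=0: 0.42532, 0.24614
  X=1: 0.10433, 0.44735
  X=2: 0.24614, 0.23014
Sum of the 6 terms: H(X,Y) = 1.6994 bits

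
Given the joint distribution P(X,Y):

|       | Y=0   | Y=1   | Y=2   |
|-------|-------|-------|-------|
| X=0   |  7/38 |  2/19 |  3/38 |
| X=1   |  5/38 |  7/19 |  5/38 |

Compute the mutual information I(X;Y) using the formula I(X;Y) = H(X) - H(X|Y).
0.0771 bits

I(X;Y) = H(X) - H(X|Y)

Marginal of X (row sums):
  P(X=0) = 7/38 + 2/19 + 3/38 = 7/19
  P(X=1) = 5/38 + 7/19 + 5/38 = 12/19
H(X) = -[(7/19)·log₂(7/19) + (12/19)·log₂(12/19)]
  = 0.530737 + 0.418715 = 0.94945 bits

Marginal of Y (column sums):
  P(Y=0) = 7/38 + 5/38 = 6/19
  P(Y=1) = 2/19 + 7/19 = 9/19
  P(Y=2) = 3/38 + 5/38 = 4/19
H(X|Y) = Σ_y P(y)·H(X|Y=y):
  Y=0: P(Y=0) = 6/19, P(X|Y=0) = (7/12, 5/12) → H(X|Y=0) = 0.979869
  Y=1: P(Y=1) = 9/19, P(X|Y=1) = (2/9, 7/9) → H(X|Y=1) = 0.764205
  Y=2: P(Y=2) = 4/19, P(X|Y=2) = (3/8, 5/8) → H(X|Y=2) = 0.954434
H(X|Y) = (6/19)·0.979869 + (9/19)·0.764205 + (4/19)·0.954434 = 0.87236 bits

I(X;Y) = H(X) - H(X|Y) = 0.94945 - 0.87236 = 0.0771 bits

Cross-check via I(X;Y) = H(X) + H(Y) - H(X,Y): computing H(Y) from the column sums and H(X,Y) from the 6 cells in the same way gives H(Y) = 1.50903 bits and H(X,Y) = 2.38138 bits, so
I(X;Y) = 0.94945 + 1.50903 - 2.38138 = 0.0771 bits ✓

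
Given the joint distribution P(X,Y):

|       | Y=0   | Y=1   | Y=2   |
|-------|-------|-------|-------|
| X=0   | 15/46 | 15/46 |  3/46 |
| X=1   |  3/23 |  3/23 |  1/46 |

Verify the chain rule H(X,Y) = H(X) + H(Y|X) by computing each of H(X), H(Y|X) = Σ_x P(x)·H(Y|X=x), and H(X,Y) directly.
H(X) = 0.8590 bits, H(Y|X) = 1.3389 bits, H(X,Y) = 2.1979 bits

Marginal of X (row sums):
  P(X=0) = 15/46 + 15/46 + 3/46 = 33/46
  P(X=1) = 3/23 + 3/23 + 1/46 = 13/46
H(X) = -[(33/46)·log₂(33/46) + (13/46)·log₂(13/46)]
  = 0.34375 + 0.51523 = 0.8590 bits

H(Y|X) = Σ_x P(x)·H(Y|X=x):
  X=0: P(X=0) = 33/46, P(Y|X=0) = (5/11, 5/11, 1/11) → H(Y|X=0) = 1.34859
  X=1: P(X=1) = 13/46, P(Y|X=1) = (6/13, 6/13, 1/13) → H(Y|X=1) = 1.31432
H(Y|X) = (33/46)·1.34859 + (13/46)·1.31432 = 1.3389 bits

H(X,Y) = -Σ_{x,y} P(x,y) log₂ P(x,y). Per-cell terms -P(x,y)·log₂P(x,y):
  X=0: 0.52718, 0.52718, 0.25687
  X=1: 0.38330, 0.38330, 0.12008
Sum of the 6 terms: H(X,Y) = 2.1979 bits

Chain rule check:
  H(X) + H(Y|X) = 0.8590 + 1.3389 = 2.1979 bits
  H(X,Y) = 2.1979 bits
✓ Chain rule verified.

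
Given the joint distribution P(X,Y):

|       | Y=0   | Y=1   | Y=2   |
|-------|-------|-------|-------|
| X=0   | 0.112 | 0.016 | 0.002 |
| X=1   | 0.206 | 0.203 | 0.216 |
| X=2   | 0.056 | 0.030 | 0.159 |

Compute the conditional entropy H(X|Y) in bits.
1.1270 bits

H(X|Y) = H(X,Y) - H(Y)

H(X,Y) = -Σ_{x,y} P(x,y) log₂ P(x,y). Per-cell terms -P(x,y)·log₂P(x,y):
  X=0: 0.3537, 0.0955, 0.0179
  X=1: 0.4695, 0.4670, 0.4776
  X=2: 0.2329, 0.1518, 0.4218
Sum of the 9 terms: H(X,Y) = 2.6877 bits

Marginal of Y (column sums):
  P(Y=0) = 0.112 + 0.206 + 0.056 = 0.374
  P(Y=1) = 0.016 + 0.203 + 0.030 = 0.249
  P(Y=2) = 0.002 + 0.216 + 0.159 = 0.377
H(Y) = -[0.374·log₂(0.374) + 0.249·log₂(0.249) + 0.377·log₂(0.377)]
  = 0.5307 + 0.4994 + 0.5306 = 1.5607 bits

H(X|Y) = H(X,Y) - H(Y) = 2.6877 - 1.5607 = 1.1270 bits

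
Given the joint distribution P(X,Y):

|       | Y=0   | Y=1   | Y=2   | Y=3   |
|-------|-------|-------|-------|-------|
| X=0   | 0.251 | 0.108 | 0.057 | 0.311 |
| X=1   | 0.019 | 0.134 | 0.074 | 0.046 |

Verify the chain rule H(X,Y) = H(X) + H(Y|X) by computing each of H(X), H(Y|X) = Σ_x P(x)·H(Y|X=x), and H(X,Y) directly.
H(X) = 0.8457 bits, H(Y|X) = 1.7407 bits, H(X,Y) = 2.5865 bits

Marginal of X (row sums):
  P(X=0) = 0.251 + 0.108 + 0.057 + 0.311 = 0.727
  P(X=1) = 0.019 + 0.134 + 0.074 + 0.046 = 0.273
H(X) = -[0.727·log₂(0.727) + 0.273·log₂(0.273)]
  = 0.3344 + 0.5113 = 0.8457 bits

H(Y|X) = Σ_x P(x)·H(Y|X=x):
  X=0: P(X=0) = 0.727, P(Y|X=0) = (251/727, 108/727, 57/727, 311/727) → H(Y|X=0) = 1.7504
  X=1: P(X=1) = 0.273, P(Y|X=1) = (19/273, 134/273, 74/273, 46/273) → H(Y|X=1) = 1.7149
H(Y|X) = 0.727·1.7504 + 0.273·1.7149 = 1.7407 bits

H(X,Y) = -Σ_{x,y} P(x,y) log₂ P(x,y). Per-cell terms -P(x,y)·log₂P(x,y):
  X=0: 0.5006, 0.3468, 0.2356, 0.5240
  X=1: 0.1086, 0.3886, 0.2780, 0.2043
Sum of the 8 terms: H(X,Y) = 2.5865 bits

Chain rule check:
  H(X) + H(Y|X) = 0.8457 + 1.7407 = 2.5864 bits
  H(X,Y) = 2.5865 bits
✓ Chain rule verified (Δ = 0.0001 is 4-dp rounding noise: each of the three values was rounded independently).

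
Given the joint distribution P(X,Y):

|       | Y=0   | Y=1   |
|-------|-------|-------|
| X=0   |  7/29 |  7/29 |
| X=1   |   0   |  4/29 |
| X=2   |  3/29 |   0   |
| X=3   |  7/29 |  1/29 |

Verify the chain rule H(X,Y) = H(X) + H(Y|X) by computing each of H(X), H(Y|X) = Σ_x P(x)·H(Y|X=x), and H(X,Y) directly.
H(X) = 1.7525 bits, H(Y|X) = 0.6327 bits, H(X,Y) = 2.3852 bits

Marginal of X (row sums):
  P(X=0) = 7/29 + 7/29 = 14/29
  P(X=1) = 0 + 4/29 = 4/29
  P(X=2) = 3/29 + 0 = 3/29
  P(X=3) = 7/29 + 1/29 = 8/29
H(X) = -[(14/29)·log₂(14/29) + (4/29)·log₂(4/29) + (3/29)·log₂(3/29) + (8/29)·log₂(8/29)]
  = 0.507199 + 0.394204 + 0.338588 + 0.512546 = 1.7525 bits

H(Y|X) = Σ_x P(x)·H(Y|X=x):
  X=0: P(X=0) = 14/29, P(Y|X=0) = (1/2, 1/2) → H(Y|X=0) = 1.000000
  X=1: P(X=1) = 4/29, P(Y|X=1) = (0, 1) → H(Y|X=1) = 0.000000
  X=2: P(X=2) = 3/29, P(Y|X=2) = (1, 0) → H(Y|X=2) = 0.000000
  X=3: P(X=3) = 8/29, P(Y|X=3) = (7/8, 1/8) → H(Y|X=3) = 0.543564
H(Y|X) = (14/29)·1.000000 + (4/29)·0.000000 + (3/29)·0.000000 + (8/29)·0.543564 = 0.6327 bits

H(X,Y) = -Σ_{x,y} P(x,y) log₂ P(x,y). Per-cell terms -P(x,y)·log₂P(x,y):
  X=0: 0.494979, 0.494979
  X=1: 0.000000, 0.394204
  X=2: 0.338588, 0.000000
  X=3: 0.494979, 0.167517
  (cells with P = 0 contribute 0)
Sum of the 8 terms: H(X,Y) = 2.3852 bits

Chain rule check:
  H(X) + H(Y|X) = 1.7525 + 0.6327 = 2.3852 bits
  H(X,Y) = 2.3852 bits
✓ Chain rule verified.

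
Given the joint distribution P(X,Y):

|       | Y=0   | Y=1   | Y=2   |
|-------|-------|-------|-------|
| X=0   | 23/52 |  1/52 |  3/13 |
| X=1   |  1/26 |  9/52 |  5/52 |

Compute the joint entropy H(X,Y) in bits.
2.0620 bits

H(X,Y) = -Σ_{x,y} P(x,y) log₂ P(x,y). Per-cell terms -P(x,y)·log₂P(x,y):
  X=0: 0.5205, 0.1096, 0.4882
  X=1: 0.1808, 0.4380, 0.3249
Sum of the 6 terms: H(X,Y) = 2.0620 bits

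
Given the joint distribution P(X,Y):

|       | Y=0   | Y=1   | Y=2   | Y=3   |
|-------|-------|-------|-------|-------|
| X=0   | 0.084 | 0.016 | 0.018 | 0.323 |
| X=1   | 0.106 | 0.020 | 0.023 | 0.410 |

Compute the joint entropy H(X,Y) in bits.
2.1352 bits

H(X,Y) = -Σ_{x,y} P(x,y) log₂ P(x,y). Per-cell terms -P(x,y)·log₂P(x,y):
  X=0: 0.30017, 0.09545, 0.10433, 0.52662
  X=1: 0.34321, 0.11288, 0.12517, 0.52738
Sum of the 8 terms: H(X,Y) = 2.1352 bits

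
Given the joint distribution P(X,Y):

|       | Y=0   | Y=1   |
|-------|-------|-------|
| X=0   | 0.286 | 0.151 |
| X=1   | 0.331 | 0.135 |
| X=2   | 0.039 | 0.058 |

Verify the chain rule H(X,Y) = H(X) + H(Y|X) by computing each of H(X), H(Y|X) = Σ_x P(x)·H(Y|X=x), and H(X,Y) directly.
H(X) = 1.3617 bits, H(Y|X) = 0.9054 bits, H(X,Y) = 2.2671 bits

Marginal of X (row sums):
  P(X=0) = 0.286 + 0.151 = 0.437
  P(X=1) = 0.331 + 0.135 = 0.466
  P(X=2) = 0.039 + 0.058 = 0.097
H(X) = -[0.437·log₂(0.437) + 0.466·log₂(0.466) + 0.097·log₂(0.097)]
  = 0.52191 + 0.51334 + 0.32649 = 1.3617 bits

H(Y|X) = Σ_x P(x)·H(Y|X=x):
  X=0: P(X=0) = 0.437, P(Y|X=0) = (286/437, 151/437) → H(Y|X=0) = 0.93002
  X=1: P(X=1) = 0.466, P(Y|X=1) = (331/466, 135/466) → H(Y|X=1) = 0.86833
  X=2: P(X=2) = 0.097, P(Y|X=2) = (39/97, 58/97) → H(Y|X=2) = 0.97214
H(Y|X) = 0.437·0.93002 + 0.466·0.86833 + 0.097·0.97214 = 0.9054 bits

H(X,Y) = -Σ_{x,y} P(x,y) log₂ P(x,y). Per-cell terms -P(x,y)·log₂P(x,y):
  X=0: 0.51649, 0.41183
  X=1: 0.52798, 0.39001
  X=2: 0.18253, 0.23825
Sum of the 6 terms: H(X,Y) = 2.2671 bits

Chain rule check:
  H(X) + H(Y|X) = 1.3617 + 0.9054 = 2.2671 bits
  H(X,Y) = 2.2671 bits
✓ Chain rule verified.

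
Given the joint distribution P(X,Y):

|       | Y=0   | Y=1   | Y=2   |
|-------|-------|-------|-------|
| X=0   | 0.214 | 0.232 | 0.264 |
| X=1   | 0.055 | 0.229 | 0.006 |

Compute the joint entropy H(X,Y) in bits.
2.2337 bits

H(X,Y) = -Σ_{x,y} P(x,y) log₂ P(x,y). Per-cell terms -P(x,y)·log₂P(x,y):
  X=0: 0.47600, 0.48901, 0.50725
  X=1: 0.23014, 0.48699, 0.04428
Sum of the 6 terms: H(X,Y) = 2.2337 bits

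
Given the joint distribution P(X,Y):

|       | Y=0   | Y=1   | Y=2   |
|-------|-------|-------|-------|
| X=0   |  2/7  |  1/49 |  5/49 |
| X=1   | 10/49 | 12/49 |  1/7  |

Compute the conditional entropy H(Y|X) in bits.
1.3575 bits

H(Y|X) = H(X,Y) - H(X)

H(X,Y) = -Σ_{x,y} P(x,y) log₂ P(x,y). Per-cell terms -P(x,y)·log₂P(x,y):
  X=0: 0.51639, 0.11459, 0.33600
  X=1: 0.46791, 0.49708, 0.40105
Sum of the 6 terms: H(X,Y) = 2.3330 bits

Marginal of X (row sums):
  P(X=0) = 2/7 + 1/49 + 5/49 = 20/49
  P(X=1) = 10/49 + 12/49 + 1/7 = 29/49
H(X) = -[(20/49)·log₂(20/49) + (29/49)·log₂(29/49)]
  = 0.52767 + 0.44786 = 0.9755 bits

H(Y|X) = H(X,Y) - H(X) = 2.3330 - 0.9755 = 1.3575 bits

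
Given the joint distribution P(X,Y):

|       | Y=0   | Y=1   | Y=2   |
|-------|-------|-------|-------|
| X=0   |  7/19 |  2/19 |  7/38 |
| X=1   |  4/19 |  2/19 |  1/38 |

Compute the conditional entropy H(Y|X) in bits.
1.3486 bits

H(Y|X) = H(X,Y) - H(X)

H(X,Y) = -Σ_{x,y} P(x,y) log₂ P(x,y). Per-cell terms -P(x,y)·log₂P(x,y):
  X=0: 0.5307, 0.3419, 0.4496
  X=1: 0.4732, 0.3419, 0.1381
Sum of the 6 terms: H(X,Y) = 2.2754 bits

Marginal of X (row sums):
  P(X=0) = 7/19 + 2/19 + 7/38 = 25/38
  P(X=1) = 4/19 + 2/19 + 1/38 = 13/38
H(X) = -[(25/38)·log₂(25/38) + (13/38)·log₂(13/38)]
  = 0.3974 + 0.5294 = 0.9268 bits

H(Y|X) = H(X,Y) - H(X) = 2.2754 - 0.9268 = 1.3486 bits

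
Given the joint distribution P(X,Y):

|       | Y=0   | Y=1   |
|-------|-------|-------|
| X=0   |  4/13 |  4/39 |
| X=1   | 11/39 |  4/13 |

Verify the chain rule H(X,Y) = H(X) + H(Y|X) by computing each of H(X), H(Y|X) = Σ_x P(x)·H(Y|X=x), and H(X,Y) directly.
H(X) = 0.9766 bits, H(Y|X) = 0.9218 bits, H(X,Y) = 1.8984 bits

Marginal of X (row sums):
  P(X=0) = 4/13 + 4/39 = 16/39
  P(X=1) = 11/39 + 4/13 = 23/39
H(X) = -[(16/39)·log₂(16/39) + (23/39)·log₂(23/39)]
  = 0.5273 + 0.4493 = 0.9766 bits

H(Y|X) = Σ_x P(x)·H(Y|X=x):
  X=0: P(X=0) = 16/39, P(Y|X=0) = (3/4, 1/4) → H(Y|X=0) = 0.8113
  X=1: P(X=1) = 23/39, P(Y|X=1) = (11/23, 12/23) → H(Y|X=1) = 0.9986
H(Y|X) = (16/39)·0.8113 + (23/39)·0.9986 = 0.9218 bits

H(X,Y) = -Σ_{x,y} P(x,y) log₂ P(x,y). Per-cell terms -P(x,y)·log₂P(x,y):
  X=0: 0.5232, 0.3370
  X=1: 0.5150, 0.5232
Sum of the 4 terms: H(X,Y) = 1.8984 bits

Chain rule check:
  H(X) + H(Y|X) = 0.9766 + 0.9218 = 1.8984 bits
  H(X,Y) = 1.8984 bits
✓ Chain rule verified.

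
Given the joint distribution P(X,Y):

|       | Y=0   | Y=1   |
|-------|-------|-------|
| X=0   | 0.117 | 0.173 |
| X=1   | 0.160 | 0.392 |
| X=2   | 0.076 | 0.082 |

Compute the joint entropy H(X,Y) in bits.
2.3311 bits

H(X,Y) = -Σ_{x,y} P(x,y) log₂ P(x,y). Per-cell terms -P(x,y)·log₂P(x,y):
  X=0: 0.36216, 0.43789
  X=1: 0.42302, 0.52962
  X=2: 0.28256, 0.29588
Sum of the 6 terms: H(X,Y) = 2.3311 bits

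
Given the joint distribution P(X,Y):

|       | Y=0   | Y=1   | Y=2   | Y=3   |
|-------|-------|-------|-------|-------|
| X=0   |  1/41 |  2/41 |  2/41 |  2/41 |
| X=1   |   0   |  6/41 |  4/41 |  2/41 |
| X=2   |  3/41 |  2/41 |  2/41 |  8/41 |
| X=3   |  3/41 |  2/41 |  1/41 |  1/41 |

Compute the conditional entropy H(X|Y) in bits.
1.6655 bits

H(X|Y) = H(X,Y) - H(Y)

H(X,Y) = -Σ_{x,y} P(x,y) log₂ P(x,y). Per-cell terms -P(x,y)·log₂P(x,y):
  X=0: 0.130672, 0.212564, 0.212564, 0.212564
  X=1: 0.000000, 0.405745, 0.327566, 0.212564
  X=2: 0.276043, 0.212564, 0.212564, 0.460010
  X=3: 0.276043, 0.212564, 0.130672, 0.130672
  (cells with P = 0 contribute 0)
Sum of the 16 terms: H(X,Y) = 3.62537 bits

Marginal of Y (column sums):
  P(Y=0) = 1/41 + 0 + 3/41 + 3/41 = 7/41
  P(Y=1) = 2/41 + 6/41 + 2/41 + 2/41 = 12/41
  P(Y=2) = 2/41 + 4/41 + 2/41 + 1/41 = 9/41
  P(Y=3) = 2/41 + 2/41 + 8/41 + 1/41 = 13/41
H(Y) = -[(7/41)·log₂(7/41) + (12/41)·log₂(12/41) + (9/41)·log₂(9/41) + (13/41)·log₂(13/41)]
  = 0.435400 + 0.518807 + 0.480211 + 0.525426 = 1.95984 bits

H(X|Y) = H(X,Y) - H(Y) = 3.62537 - 1.95984 = 1.6655 bits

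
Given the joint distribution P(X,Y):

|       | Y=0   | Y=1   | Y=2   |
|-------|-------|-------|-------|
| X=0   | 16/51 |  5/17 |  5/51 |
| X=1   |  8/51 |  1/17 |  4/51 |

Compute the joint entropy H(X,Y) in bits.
2.3201 bits

H(X,Y) = -Σ_{x,y} P(x,y) log₂ P(x,y). Per-cell terms -P(x,y)·log₂P(x,y):
  X=0: 0.5247, 0.5193, 0.3285
  X=1: 0.4192, 0.2404, 0.2880
Sum of the 6 terms: H(X,Y) = 2.3201 bits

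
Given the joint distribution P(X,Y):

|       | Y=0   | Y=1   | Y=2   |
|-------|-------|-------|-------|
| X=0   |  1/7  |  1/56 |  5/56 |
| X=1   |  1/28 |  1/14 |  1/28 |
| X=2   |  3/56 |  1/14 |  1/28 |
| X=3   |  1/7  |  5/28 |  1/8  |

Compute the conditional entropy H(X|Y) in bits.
1.7449 bits

H(X|Y) = H(X,Y) - H(Y)

H(X,Y) = -Σ_{x,y} P(x,y) log₂ P(x,y). Per-cell terms -P(x,y)·log₂P(x,y):
  X=0: 0.40105, 0.10370, 0.31120
  X=1: 0.17169, 0.27195, 0.17169
  X=2: 0.22620, 0.27195, 0.17169
  X=3: 0.40105, 0.44383, 0.37500
Sum of the 12 terms: H(X,Y) = 3.3210 bits

Marginal of Y (column sums):
  P(Y=0) = 1/7 + 1/28 + 3/56 + 1/7 = 3/8
  P(Y=1) = 1/56 + 1/14 + 1/14 + 5/28 = 19/56
  P(Y=2) = 5/56 + 1/28 + 1/28 + 1/8 = 2/7
H(Y) = -[(3/8)·log₂(3/8) + (19/56)·log₂(19/56) + (2/7)·log₂(2/7)]
  = 0.53064 + 0.52909 + 0.51639 = 1.5761 bits

H(X|Y) = H(X,Y) - H(Y) = 3.3210 - 1.5761 = 1.7449 bits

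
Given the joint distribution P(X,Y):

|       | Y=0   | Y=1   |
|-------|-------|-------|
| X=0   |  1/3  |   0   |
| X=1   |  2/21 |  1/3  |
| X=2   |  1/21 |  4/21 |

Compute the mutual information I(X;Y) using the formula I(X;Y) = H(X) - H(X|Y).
0.4990 bits

I(X;Y) = H(X) - H(X|Y)

Marginal of X (row sums):
  P(X=0) = 1/3 + 0 = 1/3
  P(X=1) = 2/21 + 1/3 = 3/7
  P(X=2) = 1/21 + 4/21 = 5/21
H(X) = -[(1/3)·log₂(1/3) + (3/7)·log₂(3/7) + (5/21)·log₂(5/21)]
  = 0.528321 + 0.523882 + 0.492950 = 1.545153 bits

Marginal of Y (column sums):
  P(Y=0) = 1/3 + 2/21 + 1/21 = 10/21
  P(Y=1) = 0 + 1/3 + 4/21 = 11/21
H(X|Y) = Σ_y P(y)·H(X|Y=y):
  Y=0: P(Y=0) = 10/21, P(X|Y=0) = (7/10, 1/5, 1/10) → H(X|Y=0) = 1.156780
  Y=1: P(Y=1) = 11/21, P(X|Y=1) = (0, 7/11, 4/11) → H(X|Y=1) = 0.945660
H(X|Y) = (10/21)·1.156780 + (11/21)·0.945660 = 1.046193 bits

I(X;Y) = H(X) - H(X|Y) = 1.545153 - 1.046193 = 0.4990 bits

Cross-check via I(X;Y) = H(X) + H(Y) - H(X,Y): computing H(Y) from the column sums and H(X,Y) from the 6 cells in the same way gives H(Y) = 0.998364 bits and H(X,Y) = 2.044557 bits, so
I(X;Y) = 1.545153 + 0.998364 - 2.044557 = 0.4990 bits ✓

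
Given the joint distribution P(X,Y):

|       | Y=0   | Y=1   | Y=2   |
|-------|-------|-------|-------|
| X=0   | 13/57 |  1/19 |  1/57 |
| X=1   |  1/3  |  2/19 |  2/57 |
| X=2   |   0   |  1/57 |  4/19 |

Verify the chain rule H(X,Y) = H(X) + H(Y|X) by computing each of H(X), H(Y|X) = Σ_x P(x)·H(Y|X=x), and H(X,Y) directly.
H(X) = 1.5175 bits, H(Y|X) = 0.9101 bits, H(X,Y) = 2.4276 bits

Marginal of X (row sums):
  P(X=0) = 13/57 + 1/19 + 1/57 = 17/57
  P(X=1) = 1/3 + 2/19 + 2/57 = 9/19
  P(X=2) = 0 + 1/57 + 4/19 = 13/57
H(X) = -[(17/57)·log₂(17/57) + (9/19)·log₂(9/19) + (13/57)·log₂(13/57)]
  = 0.520566 + 0.510633 + 0.486348 = 1.5175 bits

H(Y|X) = Σ_x P(x)·H(Y|X=x):
  X=0: P(X=0) = 17/57, P(Y|X=0) = (13/17, 3/17, 1/17) → H(Y|X=0) = 0.978016
  X=1: P(X=1) = 9/19, P(Y|X=1) = (19/27, 2/9, 2/27) → H(Y|X=1) = 1.117095
  X=2: P(X=2) = 13/57, P(Y|X=2) = (0, 1/13, 12/13) → H(Y|X=2) = 0.391244
H(Y|X) = (17/57)·0.978016 + (9/19)·1.117095 + (13/57)·0.391244 = 0.9101 bits

H(X,Y) = -Σ_{x,y} P(x,y) log₂ P(x,y). Per-cell terms -P(x,y)·log₂P(x,y):
  X=0: 0.486348, 0.223575, 0.102331
  X=1: 0.528321, 0.341887, 0.169575
  X=2: 0.000000, 0.102331, 0.473248
  (cells with P = 0 contribute 0)
Sum of the 9 terms: H(X,Y) = 2.4276 bits

Chain rule check:
  H(X) + H(Y|X) = 1.5175 + 0.9101 = 2.4276 bits
  H(X,Y) = 2.4276 bits
✓ Chain rule verified.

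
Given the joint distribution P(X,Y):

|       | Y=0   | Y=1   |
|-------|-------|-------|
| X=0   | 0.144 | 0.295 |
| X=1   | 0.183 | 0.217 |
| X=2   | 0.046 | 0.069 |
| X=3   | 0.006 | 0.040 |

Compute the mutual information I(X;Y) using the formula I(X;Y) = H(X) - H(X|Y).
0.0213 bits

I(X;Y) = H(X) - H(X|Y)

Marginal of X (row sums):
  P(X=0) = 0.144 + 0.295 = 0.439
  P(X=1) = 0.183 + 0.217 = 0.400
  P(X=2) = 0.046 + 0.069 = 0.115
  P(X=3) = 0.006 + 0.040 = 0.046
H(X) = -[0.439·log₂(0.439) + 0.400·log₂(0.400) + 0.115·log₂(0.115) + 0.046·log₂(0.046)]
  = 0.521403 + 0.528771 + 0.358834 + 0.204342 = 1.61335 bits

Marginal of Y (column sums):
  P(Y=0) = 0.144 + 0.183 + 0.046 + 0.006 = 0.379
  P(Y=1) = 0.295 + 0.217 + 0.069 + 0.040 = 0.621
H(X|Y) = Σ_y P(y)·H(X|Y=y):
  Y=0: P(Y=0) = 0.379, P(X|Y=0) = (144/379, 183/379, 46/379, 6/379) → H(X|Y=0) = 1.501579
  Y=1: P(Y=1) = 0.621, P(X|Y=1) = (295/621, 217/621, 1/9, 40/621) → H(X|Y=1) = 1.647257
H(X|Y) = 0.379·1.501579 + 0.621·1.647257 = 1.59205 bits

I(X;Y) = H(X) - H(X|Y) = 1.61335 - 1.59205 = 0.0213 bits

Cross-check via I(X;Y) = H(X) + H(Y) - H(X,Y): computing H(Y) from the column sums and H(X,Y) from the 8 cells in the same way gives H(Y) = 0.95733 bits and H(X,Y) = 2.54938 bits, so
I(X;Y) = 1.61335 + 0.95733 - 2.54938 = 0.0213 bits ✓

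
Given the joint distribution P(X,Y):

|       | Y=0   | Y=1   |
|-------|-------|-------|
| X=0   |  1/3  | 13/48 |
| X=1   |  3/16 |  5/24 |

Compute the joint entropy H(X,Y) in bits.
1.9630 bits

H(X,Y) = -Σ_{x,y} P(x,y) log₂ P(x,y). Per-cell terms -P(x,y)·log₂P(x,y):
  X=0: 0.5283, 0.5104
  X=1: 0.4528, 0.4715
Sum of the 4 terms: H(X,Y) = 1.9630 bits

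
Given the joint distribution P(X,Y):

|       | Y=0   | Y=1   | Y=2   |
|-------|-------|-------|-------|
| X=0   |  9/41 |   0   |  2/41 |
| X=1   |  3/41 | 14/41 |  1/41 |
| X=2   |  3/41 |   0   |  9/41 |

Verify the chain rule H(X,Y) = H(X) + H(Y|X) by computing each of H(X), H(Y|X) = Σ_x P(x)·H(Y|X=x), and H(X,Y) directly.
H(X) = 1.5495 bits, H(Y|X) = 0.8356 bits, H(X,Y) = 2.3851 bits

Marginal of X (row sums):
  P(X=0) = 9/41 + 0 + 2/41 = 11/41
  P(X=1) = 3/41 + 14/41 + 1/41 = 18/41
  P(X=2) = 3/41 + 0 + 9/41 = 12/41
H(X) = -[(11/41)·log₂(11/41) + (18/41)·log₂(18/41) + (12/41)·log₂(12/41)]
  = 0.50925 + 0.52140 + 0.51881 = 1.5495 bits

H(Y|X) = Σ_x P(x)·H(Y|X=x):
  X=0: P(X=0) = 11/41, P(Y|X=0) = (9/11, 0, 2/11) → H(Y|X=0) = 0.68404
  X=1: P(X=1) = 18/41, P(Y|X=1) = (1/6, 7/9, 1/18) → H(Y|X=1) = 0.94449
  X=2: P(X=2) = 12/41, P(Y|X=2) = (1/4, 0, 3/4) → H(Y|X=2) = 0.81128
H(Y|X) = (11/41)·0.68404 + (18/41)·0.94449 + (12/41)·0.81128 = 0.8356 bits

H(X,Y) = -Σ_{x,y} P(x,y) log₂ P(x,y). Per-cell terms -P(x,y)·log₂P(x,y):
  X=0: 0.48021, 0.00000, 0.21256
  X=1: 0.27604, 0.52934, 0.13067
  X=2: 0.27604, 0.00000, 0.48021
  (cells with P = 0 contribute 0)
Sum of the 9 terms: H(X,Y) = 2.3851 bits

Chain rule check:
  H(X) + H(Y|X) = 1.5495 + 0.8356 = 2.3851 bits
  H(X,Y) = 2.3851 bits
✓ Chain rule verified.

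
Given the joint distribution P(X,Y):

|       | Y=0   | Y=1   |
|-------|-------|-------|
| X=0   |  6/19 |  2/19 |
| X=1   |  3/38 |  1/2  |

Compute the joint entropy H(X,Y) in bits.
1.6562 bits

H(X,Y) = -Σ_{x,y} P(x,y) log₂ P(x,y). Per-cell terms -P(x,y)·log₂P(x,y):
  X=0: 0.5251, 0.3419
  X=1: 0.2892, 0.5000
Sum of the 4 terms: H(X,Y) = 1.6562 bits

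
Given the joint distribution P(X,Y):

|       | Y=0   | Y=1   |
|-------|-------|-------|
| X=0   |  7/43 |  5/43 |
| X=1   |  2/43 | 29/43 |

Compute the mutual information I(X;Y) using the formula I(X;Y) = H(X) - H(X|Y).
0.2179 bits

I(X;Y) = H(X) - H(X|Y)

Marginal of X (row sums):
  P(X=0) = 7/43 + 5/43 = 12/43
  P(X=1) = 2/43 + 29/43 = 31/43
H(X) = -[(12/43)·log₂(12/43) + (31/43)·log₂(31/43)]
  = 0.5139 + 0.3403 = 0.8542 bits

Marginal of Y (column sums):
  P(Y=0) = 7/43 + 2/43 = 9/43
  P(Y=1) = 5/43 + 29/43 = 34/43
H(X|Y) = Σ_y P(y)·H(X|Y=y):
  Y=0: P(Y=0) = 9/43, P(X|Y=0) = (7/9, 2/9) → H(X|Y=0) = 0.7642
  Y=1: P(Y=1) = 34/43, P(X|Y=1) = (5/34, 29/34) → H(X|Y=1) = 0.6024
H(X|Y) = (9/43)·0.7642 + (34/43)·0.6024 = 0.6363 bits

I(X;Y) = H(X) - H(X|Y) = 0.8542 - 0.6363 = 0.2179 bits

Cross-check via I(X;Y) = H(X) + H(Y) - H(X,Y): computing H(Y) from the column sums and H(X,Y) from the 4 cells in the same way gives H(Y) = 0.7401 bits and H(X,Y) = 1.3764 bits, so
I(X;Y) = 0.8542 + 0.7401 - 1.3764 = 0.2179 bits ✓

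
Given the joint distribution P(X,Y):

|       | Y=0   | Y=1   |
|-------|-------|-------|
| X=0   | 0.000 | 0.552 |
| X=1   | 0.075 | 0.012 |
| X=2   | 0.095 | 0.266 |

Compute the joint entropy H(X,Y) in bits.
1.6609 bits

H(X,Y) = -Σ_{x,y} P(x,y) log₂ P(x,y). Per-cell terms -P(x,y)·log₂P(x,y):
  X=0: 0.0000, 0.4732
  X=1: 0.2803, 0.0766
  X=2: 0.3226, 0.5082
  (cells with P = 0 contribute 0)
Sum of the 6 terms: H(X,Y) = 1.6609 bits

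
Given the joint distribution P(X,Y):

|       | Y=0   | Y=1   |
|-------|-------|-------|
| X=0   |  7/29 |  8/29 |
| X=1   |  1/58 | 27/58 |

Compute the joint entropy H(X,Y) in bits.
1.6220 bits

H(X,Y) = -Σ_{x,y} P(x,y) log₂ P(x,y). Per-cell terms -P(x,y)·log₂P(x,y):
  X=0: 0.4950, 0.5125
  X=1: 0.1010, 0.5135
Sum of the 4 terms: H(X,Y) = 1.6220 bits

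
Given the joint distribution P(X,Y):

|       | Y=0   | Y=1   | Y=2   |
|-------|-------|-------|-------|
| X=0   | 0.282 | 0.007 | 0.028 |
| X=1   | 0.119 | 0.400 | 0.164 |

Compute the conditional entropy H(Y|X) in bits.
1.1304 bits

H(Y|X) = H(X,Y) - H(X)

H(X,Y) = -Σ_{x,y} P(x,y) log₂ P(x,y). Per-cell terms -P(x,y)·log₂P(x,y):
  X=0: 0.5150, 0.0501, 0.1444
  X=1: 0.3654, 0.5288, 0.4278
Sum of the 6 terms: H(X,Y) = 2.0315 bits

Marginal of X (row sums):
  P(X=0) = 0.282 + 0.007 + 0.028 = 0.317
  P(X=1) = 0.119 + 0.400 + 0.164 = 0.683
H(X) = -[0.317·log₂(0.317) + 0.683·log₂(0.683)]
  = 0.5254 + 0.3757 = 0.9011 bits

H(Y|X) = H(X,Y) - H(X) = 2.0315 - 0.9011 = 1.1304 bits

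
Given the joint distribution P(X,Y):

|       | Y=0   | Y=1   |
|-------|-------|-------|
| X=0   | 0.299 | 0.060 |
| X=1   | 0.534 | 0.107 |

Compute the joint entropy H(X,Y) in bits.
1.5926 bits

H(X,Y) = -Σ_{x,y} P(x,y) log₂ P(x,y). Per-cell terms -P(x,y)·log₂P(x,y):
  X=0: 0.5208, 0.2435
  X=1: 0.4833, 0.3450
Sum of the 4 terms: H(X,Y) = 1.5926 bits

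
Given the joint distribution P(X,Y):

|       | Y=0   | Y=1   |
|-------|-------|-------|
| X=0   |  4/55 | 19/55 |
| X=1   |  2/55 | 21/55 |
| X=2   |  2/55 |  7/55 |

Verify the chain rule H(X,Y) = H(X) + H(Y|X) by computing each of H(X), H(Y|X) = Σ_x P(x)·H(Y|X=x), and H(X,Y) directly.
H(X) = 1.4793 bits, H(Y|X) = 0.5820 bits, H(X,Y) = 2.0613 bits

Marginal of X (row sums):
  P(X=0) = 4/55 + 19/55 = 23/55
  P(X=1) = 2/55 + 21/55 = 23/55
  P(X=2) = 2/55 + 7/55 = 9/55
H(X) = -[(23/55)·log₂(23/55) + (23/55)·log₂(23/55) + (9/55)·log₂(9/55)]
  = 0.525988 + 0.525988 + 0.427326 = 1.4793 bits

H(Y|X) = Σ_x P(x)·H(Y|X=x):
  X=0: P(X=0) = 23/55, P(Y|X=0) = (4/23, 19/23) → H(Y|X=0) = 0.666578
  X=1: P(X=1) = 23/55, P(Y|X=1) = (2/23, 21/23) → H(Y|X=1) = 0.426229
  X=2: P(X=2) = 9/55, P(Y|X=2) = (2/9, 7/9) → H(Y|X=2) = 0.764205
H(Y|X) = (23/55)·0.666578 + (23/55)·0.426229 + (9/55)·0.764205 = 0.5820 bits

H(X,Y) = -Σ_{x,y} P(x,y) log₂ P(x,y). Per-cell terms -P(x,y)·log₂P(x,y):
  X=0: 0.275008, 0.529731
  X=1: 0.173868, 0.530362
  X=2: 0.173868, 0.378510
Sum of the 6 terms: H(X,Y) = 2.0613 bits

Chain rule check:
  H(X) + H(Y|X) = 1.4793 + 0.5820 = 2.0613 bits
  H(X,Y) = 2.0613 bits
✓ Chain rule verified.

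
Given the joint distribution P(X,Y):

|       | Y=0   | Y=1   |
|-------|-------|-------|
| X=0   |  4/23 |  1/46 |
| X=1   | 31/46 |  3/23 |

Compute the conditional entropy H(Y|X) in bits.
0.6128 bits

H(Y|X) = H(X,Y) - H(X)

H(X,Y) = -Σ_{x,y} P(x,y) log₂ P(x,y). Per-cell terms -P(x,y)·log₂P(x,y):
  X=0: 0.438880, 0.120077
  X=1: 0.383703, 0.383296
Sum of the 4 terms: H(X,Y) = 1.32596 bits

Marginal of X (row sums):
  P(X=0) = 4/23 + 1/46 = 9/46
  P(X=1) = 31/46 + 3/23 = 37/46
H(X) = -[(9/46)·log₂(9/46) + (37/46)·log₂(37/46)]
  = 0.460494 + 0.252653 = 0.71315 bits

H(Y|X) = H(X,Y) - H(X) = 1.32596 - 0.71315 = 0.6128 bits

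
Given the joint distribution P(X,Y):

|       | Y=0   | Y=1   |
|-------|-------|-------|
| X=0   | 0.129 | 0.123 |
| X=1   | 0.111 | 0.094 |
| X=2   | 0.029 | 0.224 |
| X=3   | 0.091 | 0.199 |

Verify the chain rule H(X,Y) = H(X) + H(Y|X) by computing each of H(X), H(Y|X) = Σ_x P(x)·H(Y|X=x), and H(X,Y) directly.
H(X) = 1.9893 bits, H(Y|X) = 0.8461 bits, H(X,Y) = 2.8355 bits

Marginal of X (row sums):
  P(X=0) = 0.129 + 0.123 = 0.252
  P(X=1) = 0.111 + 0.094 = 0.205
  P(X=2) = 0.029 + 0.224 = 0.253
  P(X=3) = 0.091 + 0.199 = 0.290
H(X) = -[0.252·log₂(0.252) + 0.205·log₂(0.205) + 0.253·log₂(0.253) + 0.290·log₂(0.290)]
  = 0.5011 + 0.4687 + 0.5016 + 0.5179 = 1.9893 bits

H(Y|X) = Σ_x P(x)·H(Y|X=x):
  X=0: P(X=0) = 0.252, P(Y|X=0) = (43/84, 41/84) → H(Y|X=0) = 0.9996
  X=1: P(X=1) = 0.205, P(Y|X=1) = (111/205, 94/205) → H(Y|X=1) = 0.9950
  X=2: P(X=2) = 0.253, P(Y|X=2) = (29/253, 224/253) → H(Y|X=2) = 0.5137
  X=3: P(X=3) = 0.290, P(Y|X=3) = (91/290, 199/290) → H(Y|X=3) = 0.8975
H(Y|X) = 0.252·0.9996 + 0.205·0.9950 + 0.253·0.5137 + 0.290·0.8975 = 0.8461 bits

H(X,Y) = -Σ_{x,y} P(x,y) log₂ P(x,y). Per-cell terms -P(x,y)·log₂P(x,y):
  X=0: 0.3811, 0.3719
  X=1: 0.3520, 0.3207
  X=2: 0.1481, 0.4835
  X=3: 0.3147, 0.4635
Sum of the 8 terms: H(X,Y) = 2.8355 bits

Chain rule check:
  H(X) + H(Y|X) = 1.9893 + 0.8461 = 2.8354 bits
  H(X,Y) = 2.8355 bits
✓ Chain rule verified (Δ = 0.0001 is 4-dp rounding noise: each of the three values was rounded independently).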